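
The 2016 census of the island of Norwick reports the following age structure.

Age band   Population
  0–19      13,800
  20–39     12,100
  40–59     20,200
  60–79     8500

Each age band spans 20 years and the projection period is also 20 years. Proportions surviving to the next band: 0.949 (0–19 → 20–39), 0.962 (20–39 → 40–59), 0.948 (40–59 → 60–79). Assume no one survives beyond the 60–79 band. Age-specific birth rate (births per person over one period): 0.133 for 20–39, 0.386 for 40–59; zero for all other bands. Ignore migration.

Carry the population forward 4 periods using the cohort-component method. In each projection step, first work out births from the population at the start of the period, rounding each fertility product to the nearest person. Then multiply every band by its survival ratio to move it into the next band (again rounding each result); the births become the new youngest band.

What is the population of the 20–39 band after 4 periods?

Period 1:
Births: 12100 × 0.133 = 1609  |  20200 × 0.386 = 7797 ⇒ total 9406
20–39: 13800 × 0.949 = 13096
40–59: 12100 × 0.962 = 11640
60–79: 20200 × 0.948 = 19150
Giving 9406 / 13096 / 11640 / 19150.
Period 2:
Births: 13096 × 0.133 = 1742  |  11640 × 0.386 = 4493 ⇒ total 6235
20–39: 9406 × 0.949 = 8926
40–59: 13096 × 0.962 = 12598
60–79: 11640 × 0.948 = 11035
Giving 6235 / 8926 / 12598 / 11035.
Period 3:
Births: 8926 × 0.133 = 1187  |  12598 × 0.386 = 4863 ⇒ total 6050
20–39: 6235 × 0.949 = 5917
40–59: 8926 × 0.962 = 8587
60–79: 12598 × 0.948 = 11943
Giving 6050 / 5917 / 8587 / 11943.
Period 4:
Births: 5917 × 0.133 = 787  |  8587 × 0.386 = 3315 ⇒ total 4102
20–39: 6050 × 0.949 = 5741
40–59: 5917 × 0.962 = 5692
60–79: 8587 × 0.948 = 8140
Giving 4102 / 5741 / 5692 / 8140.

5741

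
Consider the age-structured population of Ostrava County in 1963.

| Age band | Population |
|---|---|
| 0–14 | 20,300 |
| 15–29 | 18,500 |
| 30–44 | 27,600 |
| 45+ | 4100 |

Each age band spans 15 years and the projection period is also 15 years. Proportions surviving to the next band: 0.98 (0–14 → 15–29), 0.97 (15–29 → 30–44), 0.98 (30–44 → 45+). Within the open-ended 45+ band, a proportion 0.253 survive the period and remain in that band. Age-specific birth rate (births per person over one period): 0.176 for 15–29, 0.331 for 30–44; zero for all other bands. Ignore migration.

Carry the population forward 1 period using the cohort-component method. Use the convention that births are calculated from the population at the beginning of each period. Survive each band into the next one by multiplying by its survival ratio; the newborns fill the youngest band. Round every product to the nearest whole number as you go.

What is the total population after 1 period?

78316

Let band 1 be 0–14 through band 4 = 45+.
After projecting period 1:
Births: 18500 * 0.176 = 3256  |  27600 * 0.331 = 9136 → 12392
Band 2: 20300 * 0.98 = 19894
Band 3: 18500 * 0.97 = 17945
Band 4: 27600 * 0.98 + 4100 * 0.253 = 27048 + 1037 = 28085
→ [12392, 19894, 17945, 28085]
Total after period 1: 12392 + 19894 + 17945 + 28085 = 78316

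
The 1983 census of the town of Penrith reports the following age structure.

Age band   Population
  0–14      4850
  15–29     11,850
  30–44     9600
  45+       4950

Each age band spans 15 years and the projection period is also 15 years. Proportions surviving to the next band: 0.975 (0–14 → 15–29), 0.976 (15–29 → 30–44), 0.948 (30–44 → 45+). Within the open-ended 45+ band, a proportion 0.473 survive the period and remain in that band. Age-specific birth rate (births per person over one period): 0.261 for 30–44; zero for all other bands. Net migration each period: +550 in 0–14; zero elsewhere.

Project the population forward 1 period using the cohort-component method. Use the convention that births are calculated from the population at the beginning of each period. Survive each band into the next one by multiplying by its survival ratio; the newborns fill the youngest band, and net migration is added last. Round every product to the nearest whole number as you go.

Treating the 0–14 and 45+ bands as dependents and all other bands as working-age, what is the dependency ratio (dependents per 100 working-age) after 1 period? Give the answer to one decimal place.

89.0

Period 1.
Births: 9600 × 0.261 = 2506
15–29: 4850 × 0.975 = 4729
30–44: 11850 × 0.976 = 11566
45+: 9600 × 0.948 + 4950 × 0.473 = 9101 + 2341 = 11442
Net migration: 0–14 + 550 → 3056
End of period: [3056, 4729, 11566, 11442]
Dependents (band 0–14 + band 45+) = 3056 + 11442 = 14498; working-age = 16295; ratio = 14498/16295 × 100 = 89.0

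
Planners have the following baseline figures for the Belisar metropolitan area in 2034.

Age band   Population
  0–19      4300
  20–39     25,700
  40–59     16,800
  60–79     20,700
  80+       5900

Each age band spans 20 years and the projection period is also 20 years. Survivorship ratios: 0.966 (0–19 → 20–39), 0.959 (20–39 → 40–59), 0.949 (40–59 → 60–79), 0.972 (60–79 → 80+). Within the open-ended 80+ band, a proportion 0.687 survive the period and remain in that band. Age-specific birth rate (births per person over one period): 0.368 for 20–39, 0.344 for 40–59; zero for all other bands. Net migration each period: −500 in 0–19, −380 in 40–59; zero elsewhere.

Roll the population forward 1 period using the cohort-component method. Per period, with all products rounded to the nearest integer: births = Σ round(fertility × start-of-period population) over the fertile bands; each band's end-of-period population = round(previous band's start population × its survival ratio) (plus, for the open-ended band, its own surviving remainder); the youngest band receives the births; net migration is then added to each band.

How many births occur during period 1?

(Groups numbered youngest = 1 to oldest = 5.)
— Period 1 —
Births: 25700 × 0.368 = 9458, 16800 × 0.344 = 5779 ⇒ total 15237
Group 2: 4300 × 0.966 = 4154
Group 3: 25700 × 0.959 = 24646
Group 4: 16800 × 0.949 = 15943
Group 5: 20700 × 0.972 + 5900 × 0.687 = 20120 + 4053 = 24173
Net migration: Group 1 − 500 → 14737; Group 3 − 380 → 24266
Population now: 0–19=14737, 20–39=4154, 40–59=24266, 60–79=15943, 80+=24173

15237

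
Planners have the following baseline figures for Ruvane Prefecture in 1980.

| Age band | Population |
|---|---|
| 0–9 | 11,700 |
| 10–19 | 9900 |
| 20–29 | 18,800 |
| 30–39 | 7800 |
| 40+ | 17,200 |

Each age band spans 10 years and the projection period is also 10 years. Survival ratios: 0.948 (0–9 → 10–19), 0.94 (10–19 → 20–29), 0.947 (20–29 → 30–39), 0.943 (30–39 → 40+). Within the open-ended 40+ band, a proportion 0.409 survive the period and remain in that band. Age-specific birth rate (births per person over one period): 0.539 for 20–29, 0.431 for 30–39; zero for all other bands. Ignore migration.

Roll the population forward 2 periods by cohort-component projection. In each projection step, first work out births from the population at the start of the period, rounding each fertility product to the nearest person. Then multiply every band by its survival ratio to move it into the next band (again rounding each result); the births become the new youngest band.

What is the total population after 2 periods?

Call the bands 1 to 5, youngest first.
[period 1]
Births: 18800 * 0.539 = 10133  |  7800 * 0.431 = 3362 ⇒ total 13495
Band 2: 11700 * 0.948 = 11092
Band 3: 9900 * 0.94 = 9306
Band 4: 18800 * 0.947 = 17804
Band 5: 7800 * 0.943 + 17200 * 0.409 = 7355 + 7035 = 14390
→ [13495, 11092, 9306, 17804, 14390]
[period 2]
Births: 9306 * 0.539 = 5016  |  17804 * 0.431 = 7674 ⇒ total 12690
Band 2: 13495 * 0.948 = 12793
Band 3: 11092 * 0.94 = 10426
Band 4: 9306 * 0.947 = 8813
Band 5: 17804 * 0.943 + 14390 * 0.409 = 16789 + 5886 = 22675
→ [12690, 12793, 10426, 8813, 22675]
Total after period 2: 12690 + 12793 + 10426 + 8813 + 22675 = 67397

67397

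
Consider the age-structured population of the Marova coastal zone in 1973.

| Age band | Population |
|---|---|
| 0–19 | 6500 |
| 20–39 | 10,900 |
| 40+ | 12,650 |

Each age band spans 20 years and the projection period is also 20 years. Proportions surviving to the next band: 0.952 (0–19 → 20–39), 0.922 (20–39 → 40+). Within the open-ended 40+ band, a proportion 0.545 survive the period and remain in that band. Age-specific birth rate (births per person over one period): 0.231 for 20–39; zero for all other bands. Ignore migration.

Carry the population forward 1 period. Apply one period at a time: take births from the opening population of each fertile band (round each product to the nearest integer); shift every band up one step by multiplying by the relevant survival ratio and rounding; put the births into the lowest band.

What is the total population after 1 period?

25650

(Bands numbered youngest = 1 to oldest = 3.)
Period 1.
Births: 10900 × 0.231 = 2518
Band 2: 6500 × 0.952 = 6188
Band 3: 10900 × 0.922 + 12650 × 0.545 = 10050 + 6894 = 16944
End of period: [2518, 6188, 16944]
Total after period 1: 2518 + 6188 + 16944 = 25650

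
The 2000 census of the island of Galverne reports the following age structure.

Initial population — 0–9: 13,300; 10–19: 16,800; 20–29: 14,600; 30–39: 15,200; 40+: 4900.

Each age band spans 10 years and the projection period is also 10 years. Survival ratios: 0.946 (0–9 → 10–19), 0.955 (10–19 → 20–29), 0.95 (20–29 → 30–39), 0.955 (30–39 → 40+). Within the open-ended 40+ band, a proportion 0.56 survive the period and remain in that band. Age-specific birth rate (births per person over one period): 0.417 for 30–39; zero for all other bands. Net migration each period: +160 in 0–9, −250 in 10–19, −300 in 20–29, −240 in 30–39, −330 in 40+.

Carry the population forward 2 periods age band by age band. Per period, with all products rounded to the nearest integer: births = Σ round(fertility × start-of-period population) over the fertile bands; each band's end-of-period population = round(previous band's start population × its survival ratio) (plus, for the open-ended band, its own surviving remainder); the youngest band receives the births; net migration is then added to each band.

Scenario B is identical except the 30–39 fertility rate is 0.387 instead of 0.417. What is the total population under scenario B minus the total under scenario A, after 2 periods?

-840

(Bands numbered youngest = 1 to oldest = 5.)
After projecting period 1:
Births: 15200 * 0.417 = 6338
Band 2: 13300 * 0.946 = 12582
Band 3: 16800 * 0.955 = 16044
Band 4: 14600 * 0.95 = 13870
Band 5: 15200 * 0.955 + 4900 * 0.56 = 14516 + 2744 = 17260
Net migration: Band 1 + 160 → 6498; Band 2 − 250 → 12332; Band 3 − 300 → 15744; Band 4 − 240 → 13630; Band 5 − 330 → 16930
Giving 6498 / 12332 / 15744 / 13630 / 16930.
After projecting period 2:
Births: 13630 * 0.417 = 5684
Band 2: 6498 * 0.946 = 6147
Band 3: 12332 * 0.955 = 11777
Band 4: 15744 * 0.95 = 14957
Band 5: 13630 * 0.955 + 16930 * 0.56 = 13017 + 9481 = 22498
Net migration: Band 1 + 160 → 5844; Band 2 − 250 → 5897; Band 3 − 300 → 11477; Band 4 − 240 → 14717; Band 5 − 330 → 22168
Giving 5844 / 5897 / 11477 / 14717 / 22168.
Scenario A total after 2 periods: 60103
Scenario B projection —
After projecting period 1:
Births: 15200 * 0.387 = 5882
Band 2: 13300 * 0.946 = 12582
Band 3: 16800 * 0.955 = 16044
Band 4: 14600 * 0.95 = 13870
Band 5: 15200 * 0.955 + 4900 * 0.56 = 14516 + 2744 = 17260
Net migration: Band 1 + 160 → 6042; Band 2 − 250 → 12332; Band 3 − 300 → 15744; Band 4 − 240 → 13630; Band 5 − 330 → 16930
Giving 6042 / 12332 / 15744 / 13630 / 16930.
After projecting period 2:
Births: 13630 * 0.387 = 5275
Band 2: 6042 * 0.946 = 5716
Band 3: 12332 * 0.955 = 11777
Band 4: 15744 * 0.95 = 14957
Band 5: 13630 * 0.955 + 16930 * 0.56 = 13017 + 9481 = 22498
Net migration: Band 1 + 160 → 5435; Band 2 − 250 → 5466; Band 3 − 300 → 11477; Band 4 − 240 → 14717; Band 5 − 330 → 22168
Giving 5435 / 5466 / 11477 / 14717 / 22168.
Scenario B total after 2 periods: 59263
Difference B − A = 59263 − 60103 = -840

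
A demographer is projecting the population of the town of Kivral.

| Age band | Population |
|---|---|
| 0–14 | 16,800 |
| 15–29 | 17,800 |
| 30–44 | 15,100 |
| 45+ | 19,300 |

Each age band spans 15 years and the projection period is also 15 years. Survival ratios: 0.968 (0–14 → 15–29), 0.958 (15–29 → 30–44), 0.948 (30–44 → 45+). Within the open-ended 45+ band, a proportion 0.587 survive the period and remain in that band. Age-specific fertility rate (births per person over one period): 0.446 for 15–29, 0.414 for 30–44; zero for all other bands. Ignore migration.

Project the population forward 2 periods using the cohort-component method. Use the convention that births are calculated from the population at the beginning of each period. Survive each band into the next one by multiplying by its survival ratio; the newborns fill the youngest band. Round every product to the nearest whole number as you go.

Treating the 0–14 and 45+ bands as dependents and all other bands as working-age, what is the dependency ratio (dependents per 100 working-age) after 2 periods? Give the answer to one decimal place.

155.3

Numbering the groups 1..4 from youngest to oldest:
Period 1.
Births: 17800 * 0.446 = 7939, 15100 * 0.414 = 6251 ⇒ total 14190
Group 2: 16800 * 0.968 = 16262
Group 3: 17800 * 0.958 = 17052
Group 4: 15100 * 0.948 + 19300 * 0.587 = 14315 + 11329 = 25644
→ [14190, 16262, 17052, 25644]
Period 2.
Births: 16262 * 0.446 = 7253, 17052 * 0.414 = 7060 ⇒ total 14313
Group 2: 14190 * 0.968 = 13736
Group 3: 16262 * 0.958 = 15579
Group 4: 17052 * 0.948 + 25644 * 0.587 = 16165 + 15053 = 31218
→ [14313, 13736, 15579, 31218]
Dependents (band 0–14 + band 45+) = 14313 + 31218 = 45531; working-age = 29315; ratio = 45531/29315 × 100 = 155.3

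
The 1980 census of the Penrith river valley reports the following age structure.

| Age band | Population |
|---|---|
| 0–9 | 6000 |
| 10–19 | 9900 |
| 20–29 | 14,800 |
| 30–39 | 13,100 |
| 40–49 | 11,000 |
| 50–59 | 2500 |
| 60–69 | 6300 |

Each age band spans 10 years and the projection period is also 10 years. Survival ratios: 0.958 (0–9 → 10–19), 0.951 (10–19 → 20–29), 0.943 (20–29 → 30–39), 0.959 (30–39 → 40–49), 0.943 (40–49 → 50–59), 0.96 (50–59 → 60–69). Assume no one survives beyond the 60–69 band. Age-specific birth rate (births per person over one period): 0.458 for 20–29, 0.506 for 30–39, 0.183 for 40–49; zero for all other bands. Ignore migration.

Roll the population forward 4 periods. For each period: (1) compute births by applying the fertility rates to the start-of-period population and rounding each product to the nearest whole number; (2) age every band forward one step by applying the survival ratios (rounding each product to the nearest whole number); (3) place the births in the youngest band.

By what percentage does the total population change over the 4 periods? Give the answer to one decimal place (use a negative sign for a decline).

10.8

Let group 1 be 0–9 through group 7 = 60–69.
After projecting period 1:
Births: 14800 × 0.458 = 6778 ; 13100 × 0.506 = 6629 ; 11000 × 0.183 = 2013 ⇒ total 15420
Group 2: 6000 × 0.958 = 5748
Group 3: 9900 × 0.951 = 9415
Group 4: 14800 × 0.943 = 13956
Group 5: 13100 × 0.959 = 12563
Group 6: 11000 × 0.943 = 10373
Group 7: 2500 × 0.96 = 2400
Giving 15420 / 5748 / 9415 / 13956 / 12563 / 10373 / 2400.
After projecting period 2:
Births: 9415 × 0.458 = 4312 ; 13956 × 0.506 = 7062 ; 12563 × 0.183 = 2299 ⇒ total 13673
Group 2: 15420 × 0.958 = 14772
Group 3: 5748 × 0.951 = 5466
Group 4: 9415 × 0.943 = 8878
Group 5: 13956 × 0.959 = 13384
Group 6: 12563 × 0.943 = 11847
Group 7: 10373 × 0.96 = 9958
Giving 13673 / 14772 / 5466 / 8878 / 13384 / 11847 / 9958.
After projecting period 3:
Births: 5466 × 0.458 = 2503 ; 8878 × 0.506 = 4492 ; 13384 × 0.183 = 2449 ⇒ total 9444
Group 2: 13673 × 0.958 = 13099
Group 3: 14772 × 0.951 = 14048
Group 4: 5466 × 0.943 = 5154
Group 5: 8878 × 0.959 = 8514
Group 6: 13384 × 0.943 = 12621
Group 7: 11847 × 0.96 = 11373
Giving 9444 / 13099 / 14048 / 5154 / 8514 / 12621 / 11373.
After projecting period 4:
Births: 14048 × 0.458 = 6434 ; 5154 × 0.506 = 2608 ; 8514 × 0.183 = 1558 ⇒ total 10600
Group 2: 9444 × 0.958 = 9047
Group 3: 13099 × 0.951 = 12457
Group 4: 14048 × 0.943 = 13247
Group 5: 5154 × 0.959 = 4943
Group 6: 8514 × 0.943 = 8029
Group 7: 12621 × 0.96 = 12116
Giving 10600 / 9047 / 12457 / 13247 / 4943 / 8029 / 12116.
Total: 63600 → 70439; change = 6839; percentage change = 10.8%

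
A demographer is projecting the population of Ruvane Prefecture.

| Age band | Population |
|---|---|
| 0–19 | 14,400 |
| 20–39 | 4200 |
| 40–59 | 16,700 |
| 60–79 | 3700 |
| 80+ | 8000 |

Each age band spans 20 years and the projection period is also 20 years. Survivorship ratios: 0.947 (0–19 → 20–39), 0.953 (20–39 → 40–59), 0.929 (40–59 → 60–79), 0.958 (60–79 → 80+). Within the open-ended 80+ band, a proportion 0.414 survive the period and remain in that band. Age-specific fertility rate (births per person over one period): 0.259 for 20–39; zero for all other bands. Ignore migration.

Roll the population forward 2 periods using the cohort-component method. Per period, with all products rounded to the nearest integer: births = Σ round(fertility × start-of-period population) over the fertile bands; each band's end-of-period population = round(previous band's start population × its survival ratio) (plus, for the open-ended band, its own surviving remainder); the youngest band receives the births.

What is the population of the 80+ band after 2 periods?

Let group 1 be 0–19 through group 5 = 80+.
After projecting period 1:
Births: 4200 × 0.259 = 1088
Group 2: 14400 × 0.947 = 13637
Group 3: 4200 × 0.953 = 4003
Group 4: 16700 × 0.929 = 15514
Group 5: 3700 × 0.958 + 8000 × 0.414 = 3545 + 3312 = 6857
→ [1088, 13637, 4003, 15514, 6857]
After projecting period 2:
Births: 13637 × 0.259 = 3532
Group 2: 1088 × 0.947 = 1030
Group 3: 13637 × 0.953 = 12996
Group 4: 4003 × 0.929 = 3719
Group 5: 15514 × 0.958 + 6857 × 0.414 = 14862 + 2839 = 17701
→ [3532, 1030, 12996, 3719, 17701]

17701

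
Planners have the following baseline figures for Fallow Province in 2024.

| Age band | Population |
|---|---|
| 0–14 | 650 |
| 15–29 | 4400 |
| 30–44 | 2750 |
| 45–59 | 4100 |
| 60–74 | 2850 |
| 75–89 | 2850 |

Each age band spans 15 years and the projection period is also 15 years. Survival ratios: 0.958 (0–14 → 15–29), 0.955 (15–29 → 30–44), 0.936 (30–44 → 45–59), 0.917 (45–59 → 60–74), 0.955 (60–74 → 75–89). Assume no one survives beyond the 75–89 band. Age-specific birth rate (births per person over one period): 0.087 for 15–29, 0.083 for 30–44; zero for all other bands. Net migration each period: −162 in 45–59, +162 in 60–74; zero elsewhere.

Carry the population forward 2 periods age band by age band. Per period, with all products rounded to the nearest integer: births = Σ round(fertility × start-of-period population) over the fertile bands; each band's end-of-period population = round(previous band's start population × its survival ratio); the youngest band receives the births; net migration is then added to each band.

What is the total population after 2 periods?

11474

Let group 1 be 0–14 through group 6 = 75–89.
[period 1]
Births: 4400 × 0.087 = 383  |  2750 × 0.083 = 228 — total 611
Group 2: 650 × 0.958 = 623
Group 3: 4400 × 0.955 = 4202
Group 4: 2750 × 0.936 = 2574
Group 5: 4100 × 0.917 = 3760
Group 6: 2850 × 0.955 = 2722
Net migration: Group 4 − 162 → 2412; Group 5 + 162 → 3922
Giving 611 / 623 / 4202 / 2412 / 3922 / 2722.
[period 2]
Births: 623 × 0.087 = 54  |  4202 × 0.083 = 349 — total 403
Group 2: 611 × 0.958 = 585
Group 3: 623 × 0.955 = 595
Group 4: 4202 × 0.936 = 3933
Group 5: 2412 × 0.917 = 2212
Group 6: 3922 × 0.955 = 3746
Net migration: Group 4 − 162 → 3771; Group 5 + 162 → 2374
Giving 403 / 585 / 595 / 3771 / 2374 / 3746.
Total after period 2: 403 + 585 + 595 + 3771 + 2374 + 3746 = 11474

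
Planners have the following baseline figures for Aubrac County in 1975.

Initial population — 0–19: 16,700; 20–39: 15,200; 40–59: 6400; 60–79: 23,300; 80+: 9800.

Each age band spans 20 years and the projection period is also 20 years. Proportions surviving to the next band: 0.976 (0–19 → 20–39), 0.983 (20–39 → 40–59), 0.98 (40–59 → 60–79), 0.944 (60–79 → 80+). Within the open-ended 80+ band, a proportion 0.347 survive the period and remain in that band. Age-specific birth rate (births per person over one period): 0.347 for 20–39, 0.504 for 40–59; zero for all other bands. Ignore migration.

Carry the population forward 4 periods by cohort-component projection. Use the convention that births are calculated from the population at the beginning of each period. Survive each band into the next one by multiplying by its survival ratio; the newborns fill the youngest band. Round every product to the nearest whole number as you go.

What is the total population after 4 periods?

61304

Period 1:
Births: 15200 * 0.347 = 5274, 6400 * 0.504 = 3226 → total 8500
20–39: 16700 * 0.976 = 16299
40–59: 15200 * 0.983 = 14942
60–79: 6400 * 0.98 = 6272
80+: 23300 * 0.944 + 9800 * 0.347 = 21995 + 3401 = 25396
Giving 8500 / 16299 / 14942 / 6272 / 25396.
Period 2:
Births: 16299 * 0.347 = 5656, 14942 * 0.504 = 7531 → total 13187
20–39: 8500 * 0.976 = 8296
40–59: 16299 * 0.983 = 16022
60–79: 14942 * 0.98 = 14643
80+: 6272 * 0.944 + 25396 * 0.347 = 5921 + 8812 = 14733
Giving 13187 / 8296 / 16022 / 14643 / 14733.
Period 3:
Births: 8296 * 0.347 = 2879, 16022 * 0.504 = 8075 → total 10954
20–39: 13187 * 0.976 = 12871
40–59: 8296 * 0.983 = 8155
60–79: 16022 * 0.98 = 15702
80+: 14643 * 0.944 + 14733 * 0.347 = 13823 + 5112 = 18935
Giving 10954 / 12871 / 8155 / 15702 / 18935.
Period 4:
Births: 12871 * 0.347 = 4466, 8155 * 0.504 = 4110 → total 8576
20–39: 10954 * 0.976 = 10691
40–59: 12871 * 0.983 = 12652
60–79: 8155 * 0.98 = 7992
80+: 15702 * 0.944 + 18935 * 0.347 = 14823 + 6570 = 21393
Giving 8576 / 10691 / 12652 / 7992 / 21393.
Total after period 4: 8576 + 10691 + 12652 + 7992 + 21393 = 61304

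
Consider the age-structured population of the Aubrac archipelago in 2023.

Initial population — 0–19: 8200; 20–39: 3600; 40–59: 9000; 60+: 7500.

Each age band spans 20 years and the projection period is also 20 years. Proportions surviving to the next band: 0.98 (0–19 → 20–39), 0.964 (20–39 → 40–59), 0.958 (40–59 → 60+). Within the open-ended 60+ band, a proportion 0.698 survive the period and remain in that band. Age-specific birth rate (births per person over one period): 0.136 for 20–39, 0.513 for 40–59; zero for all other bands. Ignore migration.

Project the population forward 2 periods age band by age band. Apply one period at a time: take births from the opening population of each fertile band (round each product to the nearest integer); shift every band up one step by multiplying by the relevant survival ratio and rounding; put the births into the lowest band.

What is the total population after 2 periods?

28621

After projecting period 1:
Births: 3600 × 0.136 = 490, 9000 × 0.513 = 4617 → 5107
20–39: 8200 × 0.98 = 8036
40–59: 3600 × 0.964 = 3470
60+: 9000 × 0.958 + 7500 × 0.698 = 8622 + 5235 = 13857
Population now: 0–19=5107, 20–39=8036, 40–59=3470, 60+=13857
After projecting period 2:
Births: 8036 × 0.136 = 1093, 3470 × 0.513 = 1780 → 2873
20–39: 5107 × 0.98 = 5005
40–59: 8036 × 0.964 = 7747
60+: 3470 × 0.958 + 13857 × 0.698 = 3324 + 9672 = 12996
Population now: 0–19=2873, 20–39=5005, 40–59=7747, 60+=12996
Total after period 2: 2873 + 5005 + 7747 + 12996 = 28621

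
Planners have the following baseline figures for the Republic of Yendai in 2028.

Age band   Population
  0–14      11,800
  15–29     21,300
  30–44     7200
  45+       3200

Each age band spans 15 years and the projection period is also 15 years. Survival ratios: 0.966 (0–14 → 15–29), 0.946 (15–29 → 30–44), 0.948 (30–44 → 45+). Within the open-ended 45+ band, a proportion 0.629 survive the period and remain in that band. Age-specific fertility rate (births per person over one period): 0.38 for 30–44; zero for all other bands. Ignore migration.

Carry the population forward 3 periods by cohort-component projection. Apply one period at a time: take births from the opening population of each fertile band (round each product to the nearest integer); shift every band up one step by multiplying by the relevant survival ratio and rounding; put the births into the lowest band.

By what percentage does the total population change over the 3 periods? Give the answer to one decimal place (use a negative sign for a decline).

Period 1.
Births: 7200 × 0.38 = 2736
15–29: 11800 × 0.966 = 11399
30–44: 21300 × 0.946 = 20150
45+: 7200 × 0.948 + 3200 × 0.629 = 6826 + 2013 = 8839
→ [2736, 11399, 20150, 8839]
Period 2.
Births: 20150 × 0.38 = 7657
15–29: 2736 × 0.966 = 2643
30–44: 11399 × 0.946 = 10783
45+: 20150 × 0.948 + 8839 × 0.629 = 19102 + 5560 = 24662
→ [7657, 2643, 10783, 24662]
Period 3.
Births: 10783 × 0.38 = 4098
15–29: 7657 × 0.966 = 7397
30–44: 2643 × 0.946 = 2500
45+: 10783 × 0.948 + 24662 × 0.629 = 10222 + 15512 = 25734
→ [4098, 7397, 2500, 25734]
Total: 43500 → 39729; change = -3771; percentage change = -8.7%

-8.7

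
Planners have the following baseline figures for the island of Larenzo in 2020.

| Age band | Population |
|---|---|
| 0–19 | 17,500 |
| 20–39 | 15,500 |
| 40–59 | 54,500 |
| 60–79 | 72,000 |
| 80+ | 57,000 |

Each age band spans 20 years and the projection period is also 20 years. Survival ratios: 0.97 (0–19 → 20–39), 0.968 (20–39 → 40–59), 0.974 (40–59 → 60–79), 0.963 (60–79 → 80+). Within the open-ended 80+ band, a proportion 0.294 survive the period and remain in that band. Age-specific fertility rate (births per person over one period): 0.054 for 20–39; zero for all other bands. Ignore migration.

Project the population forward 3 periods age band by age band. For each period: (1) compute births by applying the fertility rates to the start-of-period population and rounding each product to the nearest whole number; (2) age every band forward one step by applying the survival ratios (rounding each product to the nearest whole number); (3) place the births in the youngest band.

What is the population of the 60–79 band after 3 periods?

16005

Let group 1 be 0–19 through group 5 = 80+.
— Period 1 —
Births: 15500 × 0.054 = 837
Group 2: 17500 × 0.97 = 16975
Group 3: 15500 × 0.968 = 15004
Group 4: 54500 × 0.974 = 53083
Group 5: 72000 × 0.963 + 57000 × 0.294 = 69336 + 16758 = 86094
End of period: [837, 16975, 15004, 53083, 86094]
— Period 2 —
Births: 16975 × 0.054 = 917
Group 2: 837 × 0.97 = 812
Group 3: 16975 × 0.968 = 16432
Group 4: 15004 × 0.974 = 14614
Group 5: 53083 × 0.963 + 86094 × 0.294 = 51119 + 25312 = 76431
End of period: [917, 812, 16432, 14614, 76431]
— Period 3 —
Births: 812 × 0.054 = 44
Group 2: 917 × 0.97 = 889
Group 3: 812 × 0.968 = 786
Group 4: 16432 × 0.974 = 16005
Group 5: 14614 × 0.963 + 76431 × 0.294 = 14073 + 22471 = 36544
End of period: [44, 889, 786, 16005, 36544]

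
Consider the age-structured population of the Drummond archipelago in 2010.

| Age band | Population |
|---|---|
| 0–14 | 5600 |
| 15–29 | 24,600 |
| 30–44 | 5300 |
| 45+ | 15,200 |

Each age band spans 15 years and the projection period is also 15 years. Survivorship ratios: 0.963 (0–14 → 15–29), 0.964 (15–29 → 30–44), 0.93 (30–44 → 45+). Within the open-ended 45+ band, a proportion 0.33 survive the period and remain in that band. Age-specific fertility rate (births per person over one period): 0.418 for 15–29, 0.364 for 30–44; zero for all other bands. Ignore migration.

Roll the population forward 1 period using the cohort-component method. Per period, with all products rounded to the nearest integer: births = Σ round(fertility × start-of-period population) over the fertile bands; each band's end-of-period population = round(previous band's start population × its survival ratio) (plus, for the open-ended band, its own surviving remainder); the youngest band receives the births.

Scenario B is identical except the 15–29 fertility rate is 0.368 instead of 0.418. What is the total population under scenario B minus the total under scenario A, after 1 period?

[period 1]
Births: 24600 × 0.418 = 10283  |  5300 × 0.364 = 1929 ⇒ total 12212
15–29: 5600 × 0.963 = 5393
30–44: 24600 × 0.964 = 23714
45+: 5300 × 0.93 + 15200 × 0.33 = 4929 + 5016 = 9945
End of period: [12212, 5393, 23714, 9945]
Scenario A total after 1 period: 51264
Scenario B projection —
[period 1]
Births: 24600 × 0.368 = 9053  |  5300 × 0.364 = 1929 ⇒ total 10982
15–29: 5600 × 0.963 = 5393
30–44: 24600 × 0.964 = 23714
45+: 5300 × 0.93 + 15200 × 0.33 = 4929 + 5016 = 9945
End of period: [10982, 5393, 23714, 9945]
Scenario B total after 1 period: 50034
Difference B − A = 50034 − 51264 = -1230

-1230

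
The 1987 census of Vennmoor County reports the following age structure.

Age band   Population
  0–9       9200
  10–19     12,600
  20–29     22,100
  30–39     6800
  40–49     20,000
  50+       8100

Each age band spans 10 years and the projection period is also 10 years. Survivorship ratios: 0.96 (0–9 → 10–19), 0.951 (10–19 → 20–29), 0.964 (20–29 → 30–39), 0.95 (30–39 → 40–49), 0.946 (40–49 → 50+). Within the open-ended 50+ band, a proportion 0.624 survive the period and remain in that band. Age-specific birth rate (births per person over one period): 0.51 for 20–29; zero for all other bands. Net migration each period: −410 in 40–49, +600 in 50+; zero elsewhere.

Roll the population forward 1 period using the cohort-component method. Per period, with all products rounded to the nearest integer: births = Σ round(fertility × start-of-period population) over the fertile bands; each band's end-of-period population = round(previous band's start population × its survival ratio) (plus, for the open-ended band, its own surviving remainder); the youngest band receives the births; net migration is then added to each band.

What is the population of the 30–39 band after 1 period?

21304

Call the bands 1 to 6, youngest first.
Period 1:
Births: 22100 * 0.51 = 11271
Band 2: 9200 * 0.96 = 8832
Band 3: 12600 * 0.951 = 11983
Band 4: 22100 * 0.964 = 21304
Band 5: 6800 * 0.95 = 6460
Band 6: 20000 * 0.946 + 8100 * 0.624 = 18920 + 5054 = 23974
Net migration: Band 5 − 410 → 6050; Band 6 + 600 → 24574
→ [11271, 8832, 11983, 21304, 6050, 24574]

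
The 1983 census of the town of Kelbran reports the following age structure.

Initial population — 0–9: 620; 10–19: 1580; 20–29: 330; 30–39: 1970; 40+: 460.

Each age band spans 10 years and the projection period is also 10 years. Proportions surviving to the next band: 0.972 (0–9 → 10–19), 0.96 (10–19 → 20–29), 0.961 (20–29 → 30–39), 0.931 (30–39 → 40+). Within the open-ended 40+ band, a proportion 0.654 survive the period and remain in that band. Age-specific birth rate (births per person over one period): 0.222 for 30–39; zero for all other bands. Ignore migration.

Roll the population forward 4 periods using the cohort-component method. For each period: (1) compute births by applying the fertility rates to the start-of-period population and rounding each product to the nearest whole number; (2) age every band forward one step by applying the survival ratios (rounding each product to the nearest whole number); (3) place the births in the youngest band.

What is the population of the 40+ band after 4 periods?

Period 1.
Births: 1970 × 0.222 = 437
10–19: 620 × 0.972 = 603
20–29: 1580 × 0.96 = 1517
30–39: 330 × 0.961 = 317
40+: 1970 × 0.931 + 460 × 0.654 = 1834 + 301 = 2135
Population now: 0–9=437, 10–19=603, 20–29=1517, 30–39=317, 40+=2135
Period 2.
Births: 317 × 0.222 = 70
10–19: 437 × 0.972 = 425
20–29: 603 × 0.96 = 579
30–39: 1517 × 0.961 = 1458
40+: 317 × 0.931 + 2135 × 0.654 = 295 + 1396 = 1691
Population now: 0–9=70, 10–19=425, 20–29=579, 30–39=1458, 40+=1691
Period 3.
Births: 1458 × 0.222 = 324
10–19: 70 × 0.972 = 68
20–29: 425 × 0.96 = 408
30–39: 579 × 0.961 = 556
40+: 1458 × 0.931 + 1691 × 0.654 = 1357 + 1106 = 2463
Population now: 0–9=324, 10–19=68, 20–29=408, 30–39=556, 40+=2463
Period 4.
Births: 556 × 0.222 = 123
10–19: 324 × 0.972 = 315
20–29: 68 × 0.96 = 65
30–39: 408 × 0.961 = 392
40+: 556 × 0.931 + 2463 × 0.654 = 518 + 1611 = 2129
Population now: 0–9=123, 10–19=315, 20–29=65, 30–39=392, 40+=2129

2129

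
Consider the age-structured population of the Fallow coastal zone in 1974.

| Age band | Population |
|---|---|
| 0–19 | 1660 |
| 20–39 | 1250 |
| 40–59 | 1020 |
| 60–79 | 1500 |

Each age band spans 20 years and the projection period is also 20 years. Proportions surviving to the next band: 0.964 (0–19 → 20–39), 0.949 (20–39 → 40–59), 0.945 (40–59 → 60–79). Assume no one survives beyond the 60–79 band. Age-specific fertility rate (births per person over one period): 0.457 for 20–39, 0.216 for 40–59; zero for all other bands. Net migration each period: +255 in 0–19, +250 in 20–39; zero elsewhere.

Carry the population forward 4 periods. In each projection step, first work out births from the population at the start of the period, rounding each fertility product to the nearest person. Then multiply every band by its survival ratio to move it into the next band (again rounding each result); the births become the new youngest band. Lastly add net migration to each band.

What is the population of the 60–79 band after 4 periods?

— Period 1 —
Births: 1250 × 0.457 = 571, 1020 × 0.216 = 220 → total 791
20–39: 1660 × 0.964 = 1600
40–59: 1250 × 0.949 = 1186
60–79: 1020 × 0.945 = 964
Net migration: 0–19 + 255 → 1046; 20–39 + 250 → 1850
Giving 1046 / 1850 / 1186 / 964.
— Period 2 —
Births: 1850 × 0.457 = 845, 1186 × 0.216 = 256 → total 1101
20–39: 1046 × 0.964 = 1008
40–59: 1850 × 0.949 = 1756
60–79: 1186 × 0.945 = 1121
Net migration: 0–19 + 255 → 1356; 20–39 + 250 → 1258
Giving 1356 / 1258 / 1756 / 1121.
— Period 3 —
Births: 1258 × 0.457 = 575, 1756 × 0.216 = 379 → total 954
20–39: 1356 × 0.964 = 1307
40–59: 1258 × 0.949 = 1194
60–79: 1756 × 0.945 = 1659
Net migration: 0–19 + 255 → 1209; 20–39 + 250 → 1557
Giving 1209 / 1557 / 1194 / 1659.
— Period 4 —
Births: 1557 × 0.457 = 712, 1194 × 0.216 = 258 → total 970
20–39: 1209 × 0.964 = 1165
40–59: 1557 × 0.949 = 1478
60–79: 1194 × 0.945 = 1128
Net migration: 0–19 + 255 → 1225; 20–39 + 250 → 1415
Giving 1225 / 1415 / 1478 / 1128.

1128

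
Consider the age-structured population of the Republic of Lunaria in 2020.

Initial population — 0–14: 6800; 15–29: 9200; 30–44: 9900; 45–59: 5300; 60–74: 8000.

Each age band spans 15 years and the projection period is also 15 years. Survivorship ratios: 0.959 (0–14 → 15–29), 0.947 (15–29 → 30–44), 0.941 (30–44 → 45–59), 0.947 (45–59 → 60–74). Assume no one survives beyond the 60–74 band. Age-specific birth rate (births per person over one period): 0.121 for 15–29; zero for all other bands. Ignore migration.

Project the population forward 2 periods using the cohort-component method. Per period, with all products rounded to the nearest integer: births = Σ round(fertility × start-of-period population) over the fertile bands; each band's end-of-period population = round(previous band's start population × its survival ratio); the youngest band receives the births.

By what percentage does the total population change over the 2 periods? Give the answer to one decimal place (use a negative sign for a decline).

Period 1.
Births: 9200 × 0.121 = 1113
15–29: 6800 × 0.959 = 6521
30–44: 9200 × 0.947 = 8712
45–59: 9900 × 0.941 = 9316
60–74: 5300 × 0.947 = 5019
Population now: 0–14=1113, 15–29=6521, 30–44=8712, 45–59=9316, 60–74=5019
Period 2.
Births: 6521 × 0.121 = 789
15–29: 1113 × 0.959 = 1067
30–44: 6521 × 0.947 = 6175
45–59: 8712 × 0.941 = 8198
60–74: 9316 × 0.947 = 8822
Population now: 0–14=789, 15–29=1067, 30–44=6175, 45–59=8198, 60–74=8822
Total: 39200 → 25051; change = -14149; percentage change = -36.1%

-36.1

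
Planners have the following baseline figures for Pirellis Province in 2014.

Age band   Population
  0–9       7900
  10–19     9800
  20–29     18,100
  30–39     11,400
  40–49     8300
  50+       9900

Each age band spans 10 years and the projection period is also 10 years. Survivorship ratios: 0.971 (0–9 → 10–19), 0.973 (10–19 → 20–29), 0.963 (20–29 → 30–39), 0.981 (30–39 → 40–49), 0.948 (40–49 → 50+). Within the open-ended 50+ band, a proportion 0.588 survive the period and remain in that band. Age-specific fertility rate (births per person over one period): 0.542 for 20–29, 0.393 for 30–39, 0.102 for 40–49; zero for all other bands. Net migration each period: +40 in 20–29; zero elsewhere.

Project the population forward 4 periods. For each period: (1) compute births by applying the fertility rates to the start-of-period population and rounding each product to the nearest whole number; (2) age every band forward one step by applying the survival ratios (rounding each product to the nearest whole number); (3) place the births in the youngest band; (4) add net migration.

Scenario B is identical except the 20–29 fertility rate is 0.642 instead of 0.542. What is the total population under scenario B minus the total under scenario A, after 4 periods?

5814

Call the groups 1 to 6, youngest first.
After projecting period 1:
Births: 18100 × 0.542 = 9810, 11400 × 0.393 = 4480, 8300 × 0.102 = 847 → total 15137
Group 2: 7900 × 0.971 = 7671
Group 3: 9800 × 0.973 = 9535
Group 4: 18100 × 0.963 = 17430
Group 5: 11400 × 0.981 = 11183
Group 6: 8300 × 0.948 + 9900 × 0.588 = 7868 + 5821 = 13689
Net migration: Group 3 + 40 → 9575
Population now: 0–9=15137, 10–19=7671, 20–29=9575, 30–39=17430, 40–49=11183, 50+=13689
After projecting period 2:
Births: 9575 × 0.542 = 5190, 17430 × 0.393 = 6850, 11183 × 0.102 = 1141 → total 13181
Group 2: 15137 × 0.971 = 14698
Group 3: 7671 × 0.973 = 7464
Group 4: 9575 × 0.963 = 9221
Group 5: 17430 × 0.981 = 17099
Group 6: 11183 × 0.948 + 13689 × 0.588 = 10601 + 8049 = 18650
Net migration: Group 3 + 40 → 7504
Population now: 0–9=13181, 10–19=14698, 20–29=7504, 30–39=9221, 40–49=17099, 50+=18650
After projecting period 3:
Births: 7504 × 0.542 = 4067, 9221 × 0.393 = 3624, 17099 × 0.102 = 1744 → total 9435
Group 2: 13181 × 0.971 = 12799
Group 3: 14698 × 0.973 = 14301
Group 4: 7504 × 0.963 = 7226
Group 5: 9221 × 0.981 = 9046
Group 6: 17099 × 0.948 + 18650 × 0.588 = 16210 + 10966 = 27176
Net migration: Group 3 + 40 → 14341
Population now: 0–9=9435, 10–19=12799, 20–29=14341, 30–39=7226, 40–49=9046, 50+=27176
After projecting period 4:
Births: 14341 × 0.542 = 7773, 7226 × 0.393 = 2840, 9046 × 0.102 = 923 → total 11536
Group 2: 9435 × 0.971 = 9161
Group 3: 12799 × 0.973 = 12453
Group 4: 14341 × 0.963 = 13810
Group 5: 7226 × 0.981 = 7089
Group 6: 9046 × 0.948 + 27176 × 0.588 = 8576 + 15979 = 24555
Net migration: Group 3 + 40 → 12493
Population now: 0–9=11536, 10–19=9161, 20–29=12493, 30–39=13810, 40–49=7089, 50+=24555
Scenario A total after 4 periods: 78644
Scenario B projection —
After projecting period 1:
Births: 18100 × 0.642 = 11620, 11400 × 0.393 = 4480, 8300 × 0.102 = 847 → total 16947
Group 2: 7900 × 0.971 = 7671
Group 3: 9800 × 0.973 = 9535
Group 4: 18100 × 0.963 = 17430
Group 5: 11400 × 0.981 = 11183
Group 6: 8300 × 0.948 + 9900 × 0.588 = 7868 + 5821 = 13689
Net migration: Group 3 + 40 → 9575
Population now: 0–9=16947, 10–19=7671, 20–29=9575, 30–39=17430, 40–49=11183, 50+=13689
After projecting period 2:
Births: 9575 × 0.642 = 6147, 17430 × 0.393 = 6850, 11183 × 0.102 = 1141 → total 14138
Group 2: 16947 × 0.971 = 16456
Group 3: 7671 × 0.973 = 7464
Group 4: 9575 × 0.963 = 9221
Group 5: 17430 × 0.981 = 17099
Group 6: 11183 × 0.948 + 13689 × 0.588 = 10601 + 8049 = 18650
Net migration: Group 3 + 40 → 7504
Population now: 0–9=14138, 10–19=16456, 20–29=7504, 30–39=9221, 40–49=17099, 50+=18650
After projecting period 3:
Births: 7504 × 0.642 = 4818, 9221 × 0.393 = 3624, 17099 × 0.102 = 1744 → total 10186
Group 2: 14138 × 0.971 = 13728
Group 3: 16456 × 0.973 = 16012
Group 4: 7504 × 0.963 = 7226
Group 5: 9221 × 0.981 = 9046
Group 6: 17099 × 0.948 + 18650 × 0.588 = 16210 + 10966 = 27176
Net migration: Group 3 + 40 → 16052
Population now: 0–9=10186, 10–19=13728, 20–29=16052, 30–39=7226, 40–49=9046, 50+=27176
After projecting period 4:
Births: 16052 × 0.642 = 10305, 7226 × 0.393 = 2840, 9046 × 0.102 = 923 → total 14068
Group 2: 10186 × 0.971 = 9891
Group 3: 13728 × 0.973 = 13357
Group 4: 16052 × 0.963 = 15458
Group 5: 7226 × 0.981 = 7089
Group 6: 9046 × 0.948 + 27176 × 0.588 = 8576 + 15979 = 24555
Net migration: Group 3 + 40 → 13397
Population now: 0–9=14068, 10–19=9891, 20–29=13397, 30–39=15458, 40–49=7089, 50+=24555
Scenario B total after 4 periods: 84458
Difference B − A = 84458 − 78644 = 5814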